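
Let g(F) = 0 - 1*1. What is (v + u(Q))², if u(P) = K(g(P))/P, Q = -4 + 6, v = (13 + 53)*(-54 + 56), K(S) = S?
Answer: 69169/4 ≈ 17292.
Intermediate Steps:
g(F) = -1 (g(F) = 0 - 1 = -1)
v = 132 (v = 66*2 = 132)
Q = 2
u(P) = -1/P
(v + u(Q))² = (132 - 1/2)² = (132 - 1*½)² = (132 - ½)² = (263/2)² = 69169/4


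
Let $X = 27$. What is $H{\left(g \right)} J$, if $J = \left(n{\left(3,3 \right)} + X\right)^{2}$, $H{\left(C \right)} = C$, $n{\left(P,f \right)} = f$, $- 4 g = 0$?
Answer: $0$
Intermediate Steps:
$g = 0$ ($g = \left(- \frac{1}{4}\right) 0 = 0$)
$J = 900$ ($J = \left(3 + 27\right)^{2} = 30^{2} = 900$)
$H{\left(g \right)} J = 0 \cdot 900 = 0$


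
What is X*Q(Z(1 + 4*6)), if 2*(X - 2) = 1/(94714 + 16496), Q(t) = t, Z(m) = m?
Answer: 2224205/44484 ≈ 50.000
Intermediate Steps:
X = 444841/222420 (X = 2 + 1/(2*(94714 + 16496)) = 2 + (1/2)/111210 = 2 + (1/2)*(1/111210) = 2 + 1/222420 = 444841/222420 ≈ 2.0000)
X*Q(Z(1 + 4*6)) = 444841*(1 + 4*6)/222420 = 444841*(1 + 24)/222420 = (444841/222420)*25 = 2224205/44484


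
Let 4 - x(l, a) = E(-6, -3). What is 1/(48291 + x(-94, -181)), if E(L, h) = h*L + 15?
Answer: 1/48262 ≈ 2.0720e-5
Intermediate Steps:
E(L, h) = 15 + L*h (E(L, h) = L*h + 15 = 15 + L*h)
x(l, a) = -29 (x(l, a) = 4 - (15 - 6*(-3)) = 4 - (15 + 18) = 4 - 1*33 = 4 - 33 = -29)
1/(48291 + x(-94, -181)) = 1/(48291 - 29) = 1/48262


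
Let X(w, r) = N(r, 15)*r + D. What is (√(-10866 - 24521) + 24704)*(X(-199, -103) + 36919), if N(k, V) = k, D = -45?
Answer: 1173020032 + 47483*I*√35387 ≈ 1.173e+9 + 8.9322e+6*I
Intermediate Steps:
X(w, r) = -45 + r² (X(w, r) = r*r - 45 = r² - 45 = -45 + r²)
(√(-10866 - 24521) + 24704)*(X(-199, -103) + 36919) = (√(-10866 - 24521) + 24704)*((-45 + (-103)²) + 36919) = (√(-35387) + 24704)*((-45 + 10609) + 36919) = (I*√35387 + 24704)*(10564 + 36919) = (24704 + I*√35387)*47483 = 1173020032 + 47483*I*√35387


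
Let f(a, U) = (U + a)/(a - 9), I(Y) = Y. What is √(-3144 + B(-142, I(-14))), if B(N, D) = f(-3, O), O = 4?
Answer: I*√113187/6 ≈ 56.072*I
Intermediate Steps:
f(a, U) = (U + a)/(-9 + a)
B(N, D) = -1/12 (B(N, D) = (4 - 3)/(-9 - 3) = 1/(-12) = -1/12*1 = -1/12)
√(-3144 + B(-142, I(-14))) = √(-3144 - 1/12) = √(-37729/12) = I*√113187/6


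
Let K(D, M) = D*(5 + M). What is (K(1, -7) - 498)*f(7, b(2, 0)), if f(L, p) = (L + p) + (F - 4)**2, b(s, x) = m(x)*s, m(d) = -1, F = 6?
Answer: -4500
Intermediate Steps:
b(s, x) = -s
f(L, p) = 4 + L + p (f(L, p) = (L + p) + (6 - 4)**2 = (L + p) + 2**2 = (L + p) + 4 = 4 + L + p)
(K(1, -7) - 498)*f(7, b(2, 0)) = (1*(5 - 7) - 498)*(4 + 7 - 1*2) = (1*(-2) - 498)*(4 + 7 - 2) = (-2 - 498)*9 = -500*9 = -4500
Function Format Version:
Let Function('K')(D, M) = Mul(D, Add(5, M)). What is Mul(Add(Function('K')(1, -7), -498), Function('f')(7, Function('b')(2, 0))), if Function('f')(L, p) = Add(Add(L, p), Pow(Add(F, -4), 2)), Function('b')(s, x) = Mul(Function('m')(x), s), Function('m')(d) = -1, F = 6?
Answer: -4500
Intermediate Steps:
Function('b')(s, x) = Mul(-1, s)
Function('f')(L, p) = Add(4, L, p) (Function('f')(L, p) = Add(Add(L, p), Pow(Add(6, -4), 2)) = Add(Add(L, p), Pow(2, 2)) = Add(Add(L, p), 4) = Add(4, L, p))
Mul(Add(Function('K')(1, -7), -498), Function('f')(7, Function('b')(2, 0))) = Mul(Add(Mul(1, Add(5, -7)), -498), Add(4, 7, Mul(-1, 2))) = Mul(Add(Mul(1, -2), -498), Add(4, 7, -2)) = Mul(Add(-2, -498), 9) = Mul(-500, 9) = -4500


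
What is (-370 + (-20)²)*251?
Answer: 7530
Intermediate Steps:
(-370 + (-20)²)*251 = (-370 + 400)*251 = 30*251 = 7530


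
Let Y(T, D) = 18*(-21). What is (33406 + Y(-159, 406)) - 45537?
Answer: -12509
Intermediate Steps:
Y(T, D) = -378
(33406 + Y(-159, 406)) - 45537 = (33406 - 378) - 45537 = 33028 - 45537 = -12509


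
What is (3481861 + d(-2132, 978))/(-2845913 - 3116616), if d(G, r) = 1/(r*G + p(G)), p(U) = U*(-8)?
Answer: -7200627822439/12330748473160 ≈ -0.58396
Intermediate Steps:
p(U) = -8*U
d(G, r) = 1/(-8*G + G*r) (d(G, r) = 1/(r*G - 8*G) = 1/(G*r - 8*G) = 1/(-8*G + G*r))
(3481861 + d(-2132, 978))/(-2845913 - 3116616) = (3481861 + 1/((-2132)*(-8 + 978)))/(-2845913 - 3116616) = (3481861 - 1/2132/970)/(-5962529) = (3481861 - 1/2132*1/970)*(-1/5962529) = (3481861 - 1/2068040)*(-1/5962529) = (7200627822439/2068040)*(-1/5962529) = -7200627822439/12330748473160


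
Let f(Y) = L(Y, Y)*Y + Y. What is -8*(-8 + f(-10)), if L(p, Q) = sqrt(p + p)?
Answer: 144 + 160*I*sqrt(5) ≈ 144.0 + 357.77*I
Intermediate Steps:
L(p, Q) = sqrt(2)*sqrt(p) (L(p, Q) = sqrt(2*p) = sqrt(2)*sqrt(p))
f(Y) = Y + sqrt(2)*Y**(3/2) (f(Y) = (sqrt(2)*sqrt(Y))*Y + Y = sqrt(2)*Y**(3/2) + Y = Y + sqrt(2)*Y**(3/2))
-8*(-8 + f(-10)) = -8*(-8 + (-10 + sqrt(2)*(-10)**(3/2))) = -8*(-8 + (-10 + sqrt(2)*(-10*I*sqrt(10)))) = -8*(-8 + (-10 - 20*I*sqrt(5))) = -8*(-18 - 20*I*sqrt(5)) = 144 + 160*I*sqrt(5)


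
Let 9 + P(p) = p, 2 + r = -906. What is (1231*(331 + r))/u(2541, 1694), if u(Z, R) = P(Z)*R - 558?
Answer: -710287/4288650 ≈ -0.16562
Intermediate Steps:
r = -908 (r = -2 - 906 = -908)
P(p) = -9 + p
u(Z, R) = -558 + R*(-9 + Z) (u(Z, R) = (-9 + Z)*R - 558 = R*(-9 + Z) - 558 = -558 + R*(-9 + Z))
(1231*(331 + r))/u(2541, 1694) = (1231*(331 - 908))/(-558 + 1694*(-9 + 2541)) = (1231*(-577))/(-558 + 1694*2532) = -710287/(-558 + 4289208) = -710287/4288650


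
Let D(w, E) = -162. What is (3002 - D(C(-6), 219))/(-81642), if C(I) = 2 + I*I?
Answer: -1582/40821 ≈ -0.038755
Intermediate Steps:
C(I) = 2 + I**2
(3002 - D(C(-6), 219))/(-81642) = (3002 - 1*(-162))/(-81642) = (3002 + 162)*(-1/81642) = 3164*(-1/81642) = -1582/40821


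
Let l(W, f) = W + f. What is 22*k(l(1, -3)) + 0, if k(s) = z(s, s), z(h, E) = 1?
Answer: 22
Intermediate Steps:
k(s) = 1
22*k(l(1, -3)) + 0 = 22*1 + 0 = 22 + 0 = 22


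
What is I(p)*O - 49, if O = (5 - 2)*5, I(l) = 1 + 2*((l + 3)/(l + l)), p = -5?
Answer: -28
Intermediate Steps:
I(l) = 1 + (3 + l)/l (I(l) = 1 + 2*((3 + l)/((2*l))) = 1 + 2*((3 + l)*(1/(2*l))) = 1 + 2*((3 + l)/(2*l)) = 1 + (3 + l)/l)
O = 15 (O = 3*5 = 15)
I(p)*O - 49 = (2 + 3/(-5))*15 - 49 = (2 + 3*(-⅕))*15 - 49 = (2 - ⅗)*15 - 49 = (7/5)*15 - 49 = 21 - 49 = -28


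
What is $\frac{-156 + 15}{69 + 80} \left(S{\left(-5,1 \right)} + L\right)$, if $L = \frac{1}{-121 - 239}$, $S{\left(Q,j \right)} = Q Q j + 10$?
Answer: $- \frac{592153}{17880} \approx -33.118$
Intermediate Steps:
$S{\left(Q,j \right)} = 10 + j Q^{2}$ ($S{\left(Q,j \right)} = Q^{2} j + 10 = j Q^{2} + 10 = 10 + j Q^{2}$)
$L = - \frac{1}{360}$ ($L = \frac{1}{-360} = - \frac{1}{360} \approx -0.0027778$)
$\frac{-156 + 15}{69 + 80} \left(S{\left(-5,1 \right)} + L\right) = \frac{-156 + 15}{69 + 80} \left(\left(10 + 1 \left(-5\right)^{2}\right) - \frac{1}{360}\right) = - \frac{141}{149} \left(\left(10 + 1 \cdot 25\right) - \frac{1}{360}\right) = \left(-141\right) \frac{1}{149} \left(\left(10 + 25\right) - \frac{1}{360}\right) = - \frac{141 \left(35 - \frac{1}{360}\right)}{149} = \left(- \frac{141}{149}\right) \frac{12599}{360} = - \frac{592153}{17880}$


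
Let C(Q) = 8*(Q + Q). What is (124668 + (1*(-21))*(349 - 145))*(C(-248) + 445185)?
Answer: 53115467328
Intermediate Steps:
C(Q) = 16*Q (C(Q) = 8*(2*Q) = 16*Q)
(124668 + (1*(-21))*(349 - 145))*(C(-248) + 445185) = (124668 + (1*(-21))*(349 - 145))*(16*(-248) + 445185) = (124668 - 21*204)*(-3968 + 445185) = (124668 - 4284)*441217 = 120384*441217 = 53115467328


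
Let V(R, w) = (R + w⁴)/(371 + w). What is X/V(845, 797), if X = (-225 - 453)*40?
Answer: -5279360/67248412421 ≈ -7.8505e-5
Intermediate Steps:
X = -27120 (X = -678*40 = -27120)
V(R, w) = (R + w⁴)/(371 + w)
X/V(845, 797) = -27120*(371 + 797)/(845 + 797⁴) = -27120*1168/(845 + 403490473681) = -27120/((1/1168)*403490474526) = -27120/201745237263/584 = -27120*584/201745237263 = -5279360/67248412421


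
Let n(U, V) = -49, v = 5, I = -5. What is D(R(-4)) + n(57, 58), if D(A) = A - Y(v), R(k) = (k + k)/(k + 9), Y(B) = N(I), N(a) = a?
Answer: -228/5 ≈ -45.600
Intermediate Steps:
Y(B) = -5
R(k) = 2*k/(9 + k) (R(k) = (2*k)/(9 + k) = 2*k/(9 + k))
D(A) = 5 + A (D(A) = A - 1*(-5) = A + 5 = 5 + A)
D(R(-4)) + n(57, 58) = (5 + 2*(-4)/(9 - 4)) - 49 = (5 + 2*(-4)/5) - 49 = (5 + 2*(-4)*(1/5)) - 49 = (5 - 8/5) - 49 = 17/5 - 49 = -228/5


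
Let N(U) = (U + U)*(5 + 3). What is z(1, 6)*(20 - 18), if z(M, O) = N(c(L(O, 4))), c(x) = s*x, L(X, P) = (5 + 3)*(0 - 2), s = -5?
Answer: 2560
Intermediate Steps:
L(X, P) = -16 (L(X, P) = 8*(-2) = -16)
c(x) = -5*x
N(U) = 16*U (N(U) = (2*U)*8 = 16*U)
z(M, O) = 1280 (z(M, O) = 16*(-5*(-16)) = 16*80 = 1280)
z(1, 6)*(20 - 18) = 1280*(20 - 18) = 1280*2 = 2560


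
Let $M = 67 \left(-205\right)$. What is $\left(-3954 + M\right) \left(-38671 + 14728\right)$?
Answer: $423527727$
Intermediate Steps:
$M = -13735$
$\left(-3954 + M\right) \left(-38671 + 14728\right) = \left(-3954 - 13735\right) \left(-38671 + 14728\right) = \left(-17689\right) \left(-23943\right) = 423527727$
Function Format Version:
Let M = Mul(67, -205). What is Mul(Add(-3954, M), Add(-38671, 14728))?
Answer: 423527727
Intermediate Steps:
M = -13735
Mul(Add(-3954, M), Add(-38671, 14728)) = Mul(Add(-3954, -13735), Add(-38671, 14728)) = Mul(-17689, -23943) = 423527727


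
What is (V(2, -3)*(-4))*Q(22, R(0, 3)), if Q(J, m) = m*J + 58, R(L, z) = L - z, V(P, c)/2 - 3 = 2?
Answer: 320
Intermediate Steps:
V(P, c) = 10 (V(P, c) = 6 + 2*2 = 6 + 4 = 10)
Q(J, m) = 58 + J*m (Q(J, m) = J*m + 58 = 58 + J*m)
(V(2, -3)*(-4))*Q(22, R(0, 3)) = (10*(-4))*(58 + 22*(0 - 1*3)) = -40*(58 + 22*(0 - 3)) = -40*(58 + 22*(-3)) = -40*(58 - 66) = -40*(-8) = 320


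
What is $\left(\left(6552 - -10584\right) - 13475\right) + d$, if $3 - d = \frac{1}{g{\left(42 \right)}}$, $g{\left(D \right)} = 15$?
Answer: $\frac{54959}{15} \approx 3663.9$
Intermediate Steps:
$d = \frac{44}{15}$ ($d = 3 - \frac{1}{15} = \frac{44}{15} \approx 2.9333$)
$\left(\left(6552 - -10584\right) - 13475\right) + d = \left(\left(6552 - -10584\right) - 13475\right) + \frac{44}{15} = \left(\left(6552 + 10584\right) - 13475\right) + \frac{44}{15} = \left(17136 - 13475\right) + \frac{44}{15} = 3661 + \frac{44}{15} = \frac{54959}{15}$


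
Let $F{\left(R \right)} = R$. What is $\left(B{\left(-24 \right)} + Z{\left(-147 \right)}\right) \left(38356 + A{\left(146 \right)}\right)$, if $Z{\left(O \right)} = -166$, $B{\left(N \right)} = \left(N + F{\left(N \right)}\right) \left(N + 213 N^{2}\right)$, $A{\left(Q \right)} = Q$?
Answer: $-226701239076$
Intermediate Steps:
$B{\left(N \right)} = 2 N \left(N + 213 N^{2}\right)$ ($B{\left(N \right)} = \left(N + N\right) \left(N + 213 N^{2}\right) = 2 N \left(N + 213 N^{2}\right)$)
$\left(B{\left(-24 \right)} + Z{\left(-147 \right)}\right) \left(38356 + A{\left(146 \right)}\right) = \left(\left(-24\right)^{2} \left(2 + 426 \left(-24\right)\right) - 166\right) \left(38356 + 146\right) = \left(576 \left(2 - 10224\right) - 166\right) 38502 = \left(576 \left(-10222\right) - 166\right) 38502 = \left(-5887872 - 166\right) 38502 = \left(-5888038\right) 38502 = -226701239076$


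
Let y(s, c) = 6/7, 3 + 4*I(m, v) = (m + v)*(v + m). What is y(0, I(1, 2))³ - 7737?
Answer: -2653575/343 ≈ -7736.4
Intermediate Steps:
I(m, v) = -¾ + (m + v)²/4 (I(m, v) = -¾ + ((m + v)*(v + m))/4 = -¾ + ((m + v)*(m + v))/4 = -¾ + (m + v)²/4)
y(s, c) = 6/7 (y(s, c) = 6*(⅐) = 6/7)
y(0, I(1, 2))³ - 7737 = (6/7)³ - 7737 = 216/343 - 7737 = -2653575/343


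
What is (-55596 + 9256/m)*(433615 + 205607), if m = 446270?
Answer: -7929810244408704/223135 ≈ -3.5538e+10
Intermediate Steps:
(-55596 + 9256/m)*(433615 + 205607) = (-55596 + 9256/446270)*(433615 + 205607) = (-55596 + 9256*(1/446270))*639222 = (-55596 + 4628/223135)*639222 = -12405408832/223135*639222 = -7929810244408704/223135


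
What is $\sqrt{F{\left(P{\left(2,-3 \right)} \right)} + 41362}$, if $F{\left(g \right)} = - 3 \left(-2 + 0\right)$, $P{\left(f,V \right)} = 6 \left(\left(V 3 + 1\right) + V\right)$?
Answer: $2 \sqrt{10342} \approx 203.39$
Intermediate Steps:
$P{\left(f,V \right)} = 6 + 24 V$ ($P{\left(f,V \right)} = 6 \left(\left(3 V + 1\right) + V\right) = 6 \left(\left(1 + 3 V\right) + V\right) = 6 \left(1 + 4 V\right) = 6 + 24 V$)
$F{\left(g \right)} = 6$ ($F{\left(g \right)} = \left(-3\right) \left(-2\right) = 6$)
$\sqrt{F{\left(P{\left(2,-3 \right)} \right)} + 41362} = \sqrt{6 + 41362} = \sqrt{41368} = 2 \sqrt{10342}$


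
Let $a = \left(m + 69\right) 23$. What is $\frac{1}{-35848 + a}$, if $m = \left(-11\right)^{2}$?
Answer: $- \frac{1}{31478} \approx -3.1768 \cdot 10^{-5}$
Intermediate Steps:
$m = 121$
$a = 4370$ ($a = \left(121 + 69\right) 23 = 190 \cdot 23 = 4370$)
$\frac{1}{-35848 + a} = \frac{1}{-35848 + 4370} = \frac{1}{-31478} = - \frac{1}{31478}$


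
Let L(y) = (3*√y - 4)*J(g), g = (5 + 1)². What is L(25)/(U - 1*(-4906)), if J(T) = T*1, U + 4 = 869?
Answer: 396/5771 ≈ 0.068619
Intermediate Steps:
U = 865 (U = -4 + 869 = 865)
g = 36 (g = 6² = 36)
J(T) = T
L(y) = -144 + 108*√y (L(y) = (3*√y - 4)*36 = (-4 + 3*√y)*36 = -144 + 108*√y)
L(25)/(U - 1*(-4906)) = (-144 + 108*√25)/(865 - 1*(-4906)) = (-144 + 108*5)/(865 + 4906) = (-144 + 540)/5771 = 396*(1/5771) = 396/5771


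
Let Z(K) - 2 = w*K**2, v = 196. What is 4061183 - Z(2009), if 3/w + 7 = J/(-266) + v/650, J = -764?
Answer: 1195061590446/165391 ≈ 7.2257e+6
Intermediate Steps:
w = -129675/165391 (w = 3/(-7 + (-764/(-266) + 196/650)) = 3/(-7 + (-764*(-1/266) + 196*(1/650))) = 3/(-7 + (382/133 + 98/325)) = 3/(-7 + 137184/43225) = 3/(-165391/43225) = 3*(-43225/165391) = -129675/165391 ≈ -0.78405)
Z(K) = 2 - 129675*K**2/165391
4061183 - Z(2009) = 4061183 - (2 - 129675/165391*2009**2) = 4061183 - (2 - 129675/165391*4036081) = 4061183 - (2 - 523378803675/165391) = 4061183 - 1*(-523378472893/165391) = 4061183 + 523378472893/165391 = 1195061590446/165391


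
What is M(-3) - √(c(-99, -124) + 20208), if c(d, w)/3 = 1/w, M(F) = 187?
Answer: 187 - 33*√71331/62 ≈ 44.845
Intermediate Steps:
c(d, w) = 3/w
M(-3) - √(c(-99, -124) + 20208) = 187 - √(3/(-124) + 20208) = 187 - √(3*(-1/124) + 20208) = 187 - √(-3/124 + 20208) = 187 - √(2505789/124) = 187 - 33*√71331/62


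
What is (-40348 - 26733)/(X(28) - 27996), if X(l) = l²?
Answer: 67081/27212 ≈ 2.4651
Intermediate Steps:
(-40348 - 26733)/(X(28) - 27996) = (-40348 - 26733)/(28² - 27996) = -67081/(784 - 27996) = -67081/(-27212) = -67081*(-1/27212) = 67081/27212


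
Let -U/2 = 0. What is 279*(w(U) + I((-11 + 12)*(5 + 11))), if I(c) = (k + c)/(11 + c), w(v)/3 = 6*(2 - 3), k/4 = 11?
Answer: -4402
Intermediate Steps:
U = 0 (U = -2*0 = 0)
k = 44 (k = 4*11 = 44)
w(v) = -18 (w(v) = 3*(6*(2 - 3)) = 3*(6*(-1)) = 3*(-6) = -18)
I(c) = (44 + c)/(11 + c)
279*(w(U) + I((-11 + 12)*(5 + 11))) = 279*(-18 + (44 + (-11 + 12)*(5 + 11))/(11 + (-11 + 12)*(5 + 11))) = 279*(-18 + (44 + 1*16)/(11 + 1*16)) = 279*(-18 + (44 + 16)/(11 + 16)) = 279*(-18 + 60/27) = 279*(-18 + (1/27)*60) = 279*(-18 + 20/9) = 279*(-142/9) = -4402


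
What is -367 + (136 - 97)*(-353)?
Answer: -14134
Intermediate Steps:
-367 + (136 - 97)*(-353) = -367 + 39*(-353) = -367 - 13767 = -14134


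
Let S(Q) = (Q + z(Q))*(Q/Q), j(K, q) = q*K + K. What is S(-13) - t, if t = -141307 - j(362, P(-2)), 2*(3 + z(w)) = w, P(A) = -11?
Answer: 275329/2 ≈ 1.3766e+5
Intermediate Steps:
z(w) = -3 + w/2
j(K, q) = K + K*q (j(K, q) = K*q + K = K + K*q)
t = -137687 (t = -141307 - 362*(1 - 11) = -141307 - 362*(-10) = -141307 - 1*(-3620) = -141307 + 3620 = -137687)
S(Q) = -3 + 3*Q/2 (S(Q) = (Q + (-3 + Q/2))*(Q/Q) = (-3 + 3*Q/2)*1 = -3 + 3*Q/2)
S(-13) - t = (-3 + (3/2)*(-13)) - 1*(-137687) = (-3 - 39/2) + 137687 = -45/2 + 137687 = 275329/2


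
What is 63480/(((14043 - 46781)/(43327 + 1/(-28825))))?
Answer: -7928022113352/94367285 ≈ -84012.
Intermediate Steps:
63480/(((14043 - 46781)/(43327 + 1/(-28825)))) = 63480/((-32738/(43327 - 1/28825))) = 63480/((-32738/1248900774/28825)) = 63480/((-32738*28825/1248900774)) = 63480/(-471836425/624450387) = 63480*(-624450387/471836425) = -7928022113352/94367285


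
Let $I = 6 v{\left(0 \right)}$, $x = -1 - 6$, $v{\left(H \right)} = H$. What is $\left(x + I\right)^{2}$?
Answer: $49$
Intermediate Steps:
$x = -7$
$I = 0$ ($I = 6 \cdot 0 = 0$)
$\left(x + I\right)^{2} = \left(-7 + 0\right)^{2} = \left(-7\right)^{2} = 49$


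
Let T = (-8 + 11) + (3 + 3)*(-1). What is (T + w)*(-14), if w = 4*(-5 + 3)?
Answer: 154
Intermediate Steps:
T = -3 (T = 3 + 6*(-1) = 3 - 6 = -3)
w = -8 (w = 4*(-2) = -8)
(T + w)*(-14) = (-3 - 8)*(-14) = -11*(-14) = 154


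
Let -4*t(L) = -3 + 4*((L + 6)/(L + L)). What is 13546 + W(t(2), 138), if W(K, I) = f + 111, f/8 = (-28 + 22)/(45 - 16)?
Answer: 396005/29 ≈ 13655.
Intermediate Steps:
f = -48/29 (f = 8*((-28 + 22)/(45 - 16)) = 8*(-6/29) = -48/29 ≈ -1.6552)
t(L) = ¾ - (6 + L)/(2*L) (t(L) = -(-3 + 4*((L + 6)/(L + L)))/4 = -(-3 + 4*((6 + L)/((2*L))))/4 = -(-3 + 4*((6 + L)*(1/(2*L))))/4 = -(-3 + 4*((6 + L)/(2*L)))/4 = -(-3 + 2*(6 + L)/L)/4 = ¾ - (6 + L)/(2*L))
W(K, I) = 3171/29 (W(K, I) = -48/29 + 111 = 3171/29)
13546 + W(t(2), 138) = 13546 + 3171/29 = 396005/29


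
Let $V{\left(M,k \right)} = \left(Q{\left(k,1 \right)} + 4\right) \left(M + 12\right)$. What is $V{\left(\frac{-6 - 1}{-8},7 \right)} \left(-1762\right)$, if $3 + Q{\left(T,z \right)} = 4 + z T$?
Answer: $-272229$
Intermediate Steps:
$Q{\left(T,z \right)} = 1 + T z$ ($Q{\left(T,z \right)} = -3 + \left(4 + z T\right) = -3 + \left(4 + T z\right) = 1 + T z$)
$V{\left(M,k \right)} = \left(5 + k\right) \left(12 + M\right)$ ($V{\left(M,k \right)} = \left(\left(1 + k 1\right) + 4\right) \left(M + 12\right) = \left(\left(1 + k\right) + 4\right) \left(12 + M\right) = \left(5 + k\right) \left(12 + M\right)$)
$V{\left(\frac{-6 - 1}{-8},7 \right)} \left(-1762\right) = \left(60 + 5 \frac{-6 - 1}{-8} + 12 \cdot 7 + \frac{-6 - 1}{-8} \cdot 7\right) \left(-1762\right) = \left(60 + 5 \left(\left(-7\right) \left(- \frac{1}{8}\right)\right) + 84 + \left(-7\right) \left(- \frac{1}{8}\right) 7\right) \left(-1762\right) = \left(60 + 5 \cdot \frac{7}{8} + 84 + \frac{7}{8} \cdot 7\right) \left(-1762\right) = \left(60 + \frac{35}{8} + 84 + \frac{49}{8}\right) \left(-1762\right) = \frac{309}{2} \left(-1762\right) = -272229$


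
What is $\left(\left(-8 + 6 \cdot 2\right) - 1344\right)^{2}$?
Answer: $1795600$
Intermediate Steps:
$\left(\left(-8 + 6 \cdot 2\right) - 1344\right)^{2} = \left(\left(-8 + 12\right) - 1344\right)^{2} = \left(4 - 1344\right)^{2} = \left(-1340\right)^{2} = 1795600$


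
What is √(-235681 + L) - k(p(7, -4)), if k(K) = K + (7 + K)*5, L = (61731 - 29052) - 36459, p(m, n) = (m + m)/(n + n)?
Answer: -49/2 + I*√239461 ≈ -24.5 + 489.35*I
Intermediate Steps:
p(m, n) = m/n (p(m, n) = (2*m)/((2*n)) = (2*m)*(1/(2*n)) = m/n)
L = -3780 (L = 32679 - 36459 = -3780)
k(K) = 35 + 6*K (k(K) = K + (35 + 5*K) = 35 + 6*K)
√(-235681 + L) - k(p(7, -4)) = √(-235681 - 3780) - (35 + 6*(7/(-4))) = √(-239461) - (35 + 6*(7*(-¼))) = I*√239461 - (35 + 6*(-7/4)) = I*√239461 - (35 - 21/2) = I*√239461 - 1*49/2 = I*√239461 - 49/2 = -49/2 + I*√239461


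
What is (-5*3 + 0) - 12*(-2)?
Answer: 9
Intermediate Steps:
(-5*3 + 0) - 12*(-2) = (-15 + 0) + 24 = -15 + 24 = 9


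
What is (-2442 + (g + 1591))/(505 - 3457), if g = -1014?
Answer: 1865/2952 ≈ 0.63177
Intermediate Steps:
(-2442 + (g + 1591))/(505 - 3457) = (-2442 + (-1014 + 1591))/(505 - 3457) = (-2442 + 577)/(-2952) = -1865*(-1/2952) = 1865/2952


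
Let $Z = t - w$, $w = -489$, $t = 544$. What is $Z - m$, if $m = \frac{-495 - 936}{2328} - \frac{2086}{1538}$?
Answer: $\frac{617612733}{596744} \approx 1035.0$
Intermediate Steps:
$Z = 1033$ ($Z = 544 - -489 = 544 + 489 = 1033$)
$m = - \frac{1176181}{596744}$ ($m = \left(-495 - 936\right) \frac{1}{2328} - \frac{1043}{769} = \left(-1431\right) \frac{1}{2328} - \frac{1043}{769} = - \frac{477}{776} - \frac{1043}{769} = - \frac{1176181}{596744} \approx -1.971$)
$Z - m = 1033 - - \frac{1176181}{596744} = 1033 + \frac{1176181}{596744} = \frac{617612733}{596744}$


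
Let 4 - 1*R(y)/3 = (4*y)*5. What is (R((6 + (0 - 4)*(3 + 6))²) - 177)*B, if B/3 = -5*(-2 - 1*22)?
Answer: -19499400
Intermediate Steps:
R(y) = 12 - 60*y (R(y) = 12 - 3*4*y*5 = 12 - 60*y)
B = 360 (B = 3*(-5*(-2 - 1*22)) = 3*(-5*(-2 - 22)) = 3*(-5*(-24)) = 3*120 = 360)
(R((6 + (0 - 4)*(3 + 6))²) - 177)*B = ((12 - 60*(6 + (0 - 4)*(3 + 6))²) - 177)*360 = ((12 - 60*(6 - 4*9)²) - 177)*360 = ((12 - 60*(6 - 36)²) - 177)*360 = ((12 - 60*(-30)²) - 177)*360 = ((12 - 60*900) - 177)*360 = ((12 - 54000) - 177)*360 = (-53988 - 177)*360 = -54165*360 = -19499400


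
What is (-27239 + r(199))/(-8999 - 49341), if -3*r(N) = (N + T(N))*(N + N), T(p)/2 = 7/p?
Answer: 53649/58340 ≈ 0.91959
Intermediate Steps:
T(p) = 14/p (T(p) = 2*(7/p) = 14/p)
r(N) = -2*N*(N + 14/N)/3 (r(N) = -(N + 14/N)*(N + N)/3 = -(N + 14/N)*2*N/3 = -2*N*(N + 14/N)/3)
(-27239 + r(199))/(-8999 - 49341) = (-27239 + (-28/3 - 2/3*199**2))/(-8999 - 49341) = (-27239 + (-28/3 - 2/3*39601))/(-58340) = (-27239 + (-28/3 - 79202/3))*(-1/58340) = (-27239 - 26410)*(-1/58340) = -53649*(-1/58340) = 53649/58340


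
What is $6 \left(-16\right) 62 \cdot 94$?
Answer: $-559488$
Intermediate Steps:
$6 \left(-16\right) 62 \cdot 94 = \left(-96\right) 62 \cdot 94 = \left(-5952\right) 94 = -559488$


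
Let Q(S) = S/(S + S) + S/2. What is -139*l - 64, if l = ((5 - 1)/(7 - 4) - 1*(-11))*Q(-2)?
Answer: 4759/6 ≈ 793.17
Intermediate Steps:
Q(S) = 1/2 + S/2 (Q(S) = S/((2*S)) + S*(1/2) = S*(1/(2*S)) + S/2 = 1/2 + S/2)
l = -37/6 (l = ((5 - 1)/(7 - 4) - 1*(-11))*(1/2 + (1/2)*(-2)) = (4/3 + 11)*(1/2 - 1) = (4*(1/3) + 11)*(-1/2) = (4/3 + 11)*(-1/2) = (37/3)*(-1/2) = -37/6 ≈ -6.1667)
-139*l - 64 = -139*(-37/6) - 64 = 5143/6 - 64 = 4759/6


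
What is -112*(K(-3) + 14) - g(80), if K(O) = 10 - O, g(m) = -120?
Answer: -2904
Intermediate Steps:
-112*(K(-3) + 14) - g(80) = -112*((10 - 1*(-3)) + 14) - 1*(-120) = -112*((10 + 3) + 14) + 120 = -112*(13 + 14) + 120 = -112*27 + 120 = -3024 + 120 = -2904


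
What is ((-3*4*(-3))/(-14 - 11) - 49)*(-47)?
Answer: 59267/25 ≈ 2370.7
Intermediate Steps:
((-3*4*(-3))/(-14 - 11) - 49)*(-47) = (-12*(-3)/(-25) - 49)*(-47) = (36*(-1/25) - 49)*(-47) = (-36/25 - 49)*(-47) = -1261/25*(-47) = 59267/25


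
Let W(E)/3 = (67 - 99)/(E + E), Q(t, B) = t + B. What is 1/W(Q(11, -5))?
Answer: -1/8 ≈ -0.12500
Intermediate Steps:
Q(t, B) = B + t
W(E) = -48/E (W(E) = 3*((67 - 99)/(E + E)) = 3*(-32*1/(2*E)) = 3*(-16/E) = -48/E)
1/W(Q(11, -5)) = 1/(-48/(-5 + 11)) = 1/(-48/6) = 1/(-48*1/6) = 1/(-8) = -1/8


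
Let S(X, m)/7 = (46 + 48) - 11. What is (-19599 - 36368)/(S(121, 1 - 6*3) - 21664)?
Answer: 55967/21083 ≈ 2.6546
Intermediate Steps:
S(X, m) = 581 (S(X, m) = 7*((46 + 48) - 11) = 7*(94 - 11) = 7*83 = 581)
(-19599 - 36368)/(S(121, 1 - 6*3) - 21664) = (-19599 - 36368)/(581 - 21664) = -55967/(-21083) = -55967*(-1/21083) = 55967/21083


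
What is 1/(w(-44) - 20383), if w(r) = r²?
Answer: -1/18447 ≈ -5.4209e-5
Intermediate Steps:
1/(w(-44) - 20383) = 1/((-44)² - 20383) = 1/(1936 - 20383) = 1/(-18447) = -1/18447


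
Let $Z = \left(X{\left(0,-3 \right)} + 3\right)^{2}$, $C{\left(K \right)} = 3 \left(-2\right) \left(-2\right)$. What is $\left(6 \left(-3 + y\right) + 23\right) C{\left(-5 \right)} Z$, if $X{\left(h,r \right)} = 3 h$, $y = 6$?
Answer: $4428$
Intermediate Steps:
$C{\left(K \right)} = 12$ ($C{\left(K \right)} = \left(-6\right) \left(-2\right) = 12$)
$Z = 9$ ($Z = \left(3 \cdot 0 + 3\right)^{2} = \left(0 + 3\right)^{2} = 3^{2} = 9$)
$\left(6 \left(-3 + y\right) + 23\right) C{\left(-5 \right)} Z = \left(6 \left(-3 + 6\right) + 23\right) 12 \cdot 9 = \left(6 \cdot 3 + 23\right) 12 \cdot 9 = \left(18 + 23\right) 12 \cdot 9 = 41 \cdot 12 \cdot 9 = 492 \cdot 9 = 4428$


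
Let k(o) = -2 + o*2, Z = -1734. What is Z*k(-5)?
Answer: 20808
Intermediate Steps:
k(o) = -2 + 2*o
Z*k(-5) = -1734*(-2 + 2*(-5)) = -1734*(-2 - 10) = -1734*(-12) = 20808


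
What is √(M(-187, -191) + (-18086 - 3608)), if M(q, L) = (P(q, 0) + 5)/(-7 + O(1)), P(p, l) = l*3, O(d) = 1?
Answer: I*√781014/6 ≈ 147.29*I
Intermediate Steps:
P(p, l) = 3*l
M(q, L) = -⅚ (M(q, L) = (3*0 + 5)/(-7 + 1) = (0 + 5)/(-6) = -⅙*5 = -⅚)
√(M(-187, -191) + (-18086 - 3608)) = √(-⅚ + (-18086 - 3608)) = √(-⅚ - 21694) = √(-130169/6) = I*√781014/6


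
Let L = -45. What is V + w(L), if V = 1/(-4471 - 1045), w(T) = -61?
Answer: -336477/5516 ≈ -61.000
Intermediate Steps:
V = -1/5516 (V = 1/(-5516) = -1/5516 ≈ -0.00018129)
V + w(L) = -1/5516 - 61 = -336477/5516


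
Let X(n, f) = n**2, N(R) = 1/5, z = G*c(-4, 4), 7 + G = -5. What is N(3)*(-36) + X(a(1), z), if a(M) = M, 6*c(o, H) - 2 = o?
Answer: -31/5 ≈ -6.2000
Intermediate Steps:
G = -12 (G = -7 - 5 = -12)
c(o, H) = 1/3 + o/6
z = 4 (z = -12*(1/3 + (1/6)*(-4)) = -12*(1/3 - 2/3) = -12*(-1/3) = 4)
N(R) = 1/5
N(3)*(-36) + X(a(1), z) = (1/5)*(-36) + 1**2 = -36/5 + 1 = -31/5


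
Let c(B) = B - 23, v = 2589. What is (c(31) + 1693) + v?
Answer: 4290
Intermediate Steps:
c(B) = -23 + B
(c(31) + 1693) + v = ((-23 + 31) + 1693) + 2589 = (8 + 1693) + 2589 = 1701 + 2589 = 4290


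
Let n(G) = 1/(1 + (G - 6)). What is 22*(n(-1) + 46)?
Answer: 3025/3 ≈ 1008.3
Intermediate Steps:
n(G) = 1/(-5 + G) (n(G) = 1/(1 + (-6 + G)) = 1/(-5 + G))
22*(n(-1) + 46) = 22*(1/(-5 - 1) + 46) = 22*(1/(-6) + 46) = 22*(-1/6 + 46) = 22*(275/6) = 3025/3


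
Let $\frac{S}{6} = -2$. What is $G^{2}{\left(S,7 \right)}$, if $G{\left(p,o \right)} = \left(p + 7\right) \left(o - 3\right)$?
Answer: $400$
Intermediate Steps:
$S = -12$ ($S = 6 \left(-2\right) = -12$)
$G{\left(p,o \right)} = \left(-3 + o\right) \left(7 + p\right)$ ($G{\left(p,o \right)} = \left(7 + p\right) \left(-3 + o\right) = \left(-3 + o\right) \left(7 + p\right)$)
$G^{2}{\left(S,7 \right)} = \left(-21 - -36 + 7 \cdot 7 + 7 \left(-12\right)\right)^{2} = \left(-21 + 36 + 49 - 84\right)^{2} = \left(-20\right)^{2} = 400$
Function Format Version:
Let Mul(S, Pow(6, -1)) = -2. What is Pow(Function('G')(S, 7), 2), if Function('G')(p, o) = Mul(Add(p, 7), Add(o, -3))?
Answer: 400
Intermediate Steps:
S = -12 (S = Mul(6, -2) = -12)
Function('G')(p, o) = Mul(Add(-3, o), Add(7, p)) (Function('G')(p, o) = Mul(Add(7, p), Add(-3, o)) = Mul(Add(-3, o), Add(7, p)))
Pow(Function('G')(S, 7), 2) = Pow(Add(-21, Mul(-3, -12), Mul(7, 7), Mul(7, -12)), 2) = Pow(Add(-21, 36, 49, -84), 2) = Pow(-20, 2) = 400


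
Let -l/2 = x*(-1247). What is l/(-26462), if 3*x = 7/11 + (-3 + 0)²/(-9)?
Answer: 4988/436623 ≈ 0.011424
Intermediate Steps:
x = -4/33 (x = (7/11 + (-3 + 0)²/(-9))/3 = (7*(1/11) + (-3)²*(-⅑))/3 = (7/11 + 9*(-⅑))/3 = (7/11 - 1)/3 = (⅓)*(-4/11) = -4/33 ≈ -0.12121)
l = -9976/33 (l = -(-8)*(-1247)/33 = -2*4988/33 = -9976/33 ≈ -302.30)
l/(-26462) = -9976/33/(-26462) = -9976/33*(-1/26462) = 4988/436623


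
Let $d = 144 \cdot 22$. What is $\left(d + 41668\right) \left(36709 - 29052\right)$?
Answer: $343309252$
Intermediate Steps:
$d = 3168$
$\left(d + 41668\right) \left(36709 - 29052\right) = \left(3168 + 41668\right) \left(36709 - 29052\right) = 44836 \cdot 7657 = 343309252$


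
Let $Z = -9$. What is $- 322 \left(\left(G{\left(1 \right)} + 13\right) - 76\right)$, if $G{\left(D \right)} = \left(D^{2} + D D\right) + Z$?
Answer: $22540$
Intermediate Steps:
$G{\left(D \right)} = -9 + 2 D^{2}$ ($G{\left(D \right)} = \left(D^{2} + D D\right) - 9 = \left(D^{2} + D^{2}\right) - 9 = 2 D^{2} - 9 = -9 + 2 D^{2}$)
$- 322 \left(\left(G{\left(1 \right)} + 13\right) - 76\right) = - 322 \left(\left(\left(-9 + 2 \cdot 1^{2}\right) + 13\right) - 76\right) = - 322 \left(\left(\left(-9 + 2 \cdot 1\right) + 13\right) - 76\right) = - 322 \left(\left(\left(-9 + 2\right) + 13\right) - 76\right) = - 322 \left(\left(-7 + 13\right) - 76\right) = - 322 \left(6 - 76\right) = \left(-322\right) \left(-70\right) = 22540$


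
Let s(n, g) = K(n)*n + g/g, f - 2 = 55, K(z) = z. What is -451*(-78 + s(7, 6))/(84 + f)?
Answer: 12628/141 ≈ 89.560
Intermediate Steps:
f = 57 (f = 2 + 55 = 57)
s(n, g) = 1 + n**2 (s(n, g) = n*n + g/g = n**2 + 1 = 1 + n**2)
-451*(-78 + s(7, 6))/(84 + f) = -451*(-78 + (1 + 7**2))/(84 + 57) = -451*(-78 + (1 + 49))/141 = -451*(-78 + 50)/141 = -(-12628)/141 = -451*(-28/141) = 12628/141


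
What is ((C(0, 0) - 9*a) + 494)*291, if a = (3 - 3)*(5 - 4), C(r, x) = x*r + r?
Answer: 143754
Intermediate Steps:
C(r, x) = r + r*x (C(r, x) = r*x + r = r + r*x)
a = 0 (a = 0*1 = 0)
((C(0, 0) - 9*a) + 494)*291 = ((0*(1 + 0) - 9*0) + 494)*291 = ((0*1 + 0) + 494)*291 = ((0 + 0) + 494)*291 = (0 + 494)*291 = 494*291 = 143754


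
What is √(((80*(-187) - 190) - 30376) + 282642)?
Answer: 2*√59279 ≈ 486.95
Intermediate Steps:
√(((80*(-187) - 190) - 30376) + 282642) = √(((-14960 - 190) - 30376) + 282642) = √((-15150 - 30376) + 282642) = √(-45526 + 282642) = √237116 = 2*√59279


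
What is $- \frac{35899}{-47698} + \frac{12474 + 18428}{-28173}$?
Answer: $- \frac{462581069}{1343795754} \approx -0.34423$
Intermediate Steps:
$- \frac{35899}{-47698} + \frac{12474 + 18428}{-28173} = \left(-35899\right) \left(- \frac{1}{47698}\right) + 30902 \left(- \frac{1}{28173}\right) = \frac{35899}{47698} - \frac{30902}{28173} = - \frac{462581069}{1343795754}$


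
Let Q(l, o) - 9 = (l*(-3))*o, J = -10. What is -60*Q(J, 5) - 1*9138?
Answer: -18678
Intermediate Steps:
Q(l, o) = 9 - 3*l*o (Q(l, o) = 9 + (l*(-3))*o = 9 + (-3*l)*o = 9 - 3*l*o)
-60*Q(J, 5) - 1*9138 = -60*(9 - 3*(-10)*5) - 1*9138 = -60*(9 + 150) - 9138 = -60*159 - 9138 = -9540 - 9138 = -18678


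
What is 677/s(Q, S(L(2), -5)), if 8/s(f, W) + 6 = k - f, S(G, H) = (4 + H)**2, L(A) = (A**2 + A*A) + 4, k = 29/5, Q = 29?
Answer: -49421/20 ≈ -2471.1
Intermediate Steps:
k = 29/5 (k = 29*(1/5) = 29/5 ≈ 5.8000)
L(A) = 4 + 2*A**2 (L(A) = (A**2 + A**2) + 4 = 2*A**2 + 4 = 4 + 2*A**2)
s(f, W) = 8/(-1/5 - f) (s(f, W) = 8/(-6 + (29/5 - f)) = 8/(-1/5 - f))
677/s(Q, S(L(2), -5)) = 677/((-40/(1 + 5*29))) = 677/((-40/(1 + 145))) = 677/((-40/146)) = 677/((-40*1/146)) = 677/(-20/73) = 677*(-73/20) = -49421/20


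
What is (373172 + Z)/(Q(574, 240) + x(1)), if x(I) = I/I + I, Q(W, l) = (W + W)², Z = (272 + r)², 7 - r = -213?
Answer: 307618/658953 ≈ 0.46683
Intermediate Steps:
r = 220 (r = 7 - 1*(-213) = 7 + 213 = 220)
Z = 242064 (Z = (272 + 220)² = 492² = 242064)
Q(W, l) = 4*W² (Q(W, l) = (2*W)² = 4*W²)
x(I) = 1 + I
(373172 + Z)/(Q(574, 240) + x(1)) = (373172 + 242064)/(4*574² + (1 + 1)) = 615236/(4*329476 + 2) = 615236/(1317904 + 2) = 615236/1317906 = 615236*(1/1317906) = 307618/658953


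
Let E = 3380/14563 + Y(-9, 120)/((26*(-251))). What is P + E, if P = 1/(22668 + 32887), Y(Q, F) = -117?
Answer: 101552239611/406141827430 ≈ 0.25004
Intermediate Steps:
E = 1827827/7310626 (E = 3380/14563 - 117/(26*(-251)) = 3380*(1/14563) - 117/(-6526) = 3380/14563 - 117*(-1/6526) = 3380/14563 + 9/502 = 1827827/7310626 ≈ 0.25002)
P = 1/55555 ≈ 1.8000e-5
P + E = 1/55555 + 1827827/7310626 = 101552239611/406141827430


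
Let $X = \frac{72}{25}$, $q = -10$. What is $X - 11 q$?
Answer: $\frac{2822}{25} \approx 112.88$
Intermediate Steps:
$X = \frac{72}{25}$ ($X = 72 \cdot \frac{1}{25} = \frac{72}{25} \approx 2.88$)
$X - 11 q = \frac{72}{25} - -110 = \frac{72}{25} + 110 = \frac{2822}{25}$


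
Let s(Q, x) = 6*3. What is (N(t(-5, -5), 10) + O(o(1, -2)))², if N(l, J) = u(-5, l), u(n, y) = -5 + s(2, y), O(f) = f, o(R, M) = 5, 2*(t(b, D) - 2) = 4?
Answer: 324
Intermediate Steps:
t(b, D) = 4 (t(b, D) = 2 + (½)*4 = 2 + 2 = 4)
s(Q, x) = 18
u(n, y) = 13 (u(n, y) = -5 + 18 = 13)
N(l, J) = 13
(N(t(-5, -5), 10) + O(o(1, -2)))² = (13 + 5)² = 18² = 324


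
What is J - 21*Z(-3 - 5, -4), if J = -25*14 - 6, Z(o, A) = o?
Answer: -188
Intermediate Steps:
J = -356 (J = -350 - 6 = -356)
J - 21*Z(-3 - 5, -4) = -356 - 21*(-3 - 5) = -356 - 21*(-8) = -356 + 168 = -188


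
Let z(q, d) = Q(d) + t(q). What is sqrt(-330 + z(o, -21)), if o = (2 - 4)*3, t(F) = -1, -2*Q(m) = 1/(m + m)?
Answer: I*sqrt(583863)/42 ≈ 18.193*I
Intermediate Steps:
Q(m) = -1/(4*m) (Q(m) = -1/(2*(m + m)) = -1/(2*m)/2 = -1/(4*m))
o = -6 (o = -2*3 = -6)
z(q, d) = -1 - 1/(4*d) (z(q, d) = -1/(4*d) - 1 = -1 - 1/(4*d))
sqrt(-330 + z(o, -21)) = sqrt(-330 + (-1/4 - 1*(-21))/(-21)) = sqrt(-330 - (-1/4 + 21)/21) = sqrt(-330 - 1/21*83/4) = sqrt(-330 - 83/84) = sqrt(-27803/84) = I*sqrt(583863)/42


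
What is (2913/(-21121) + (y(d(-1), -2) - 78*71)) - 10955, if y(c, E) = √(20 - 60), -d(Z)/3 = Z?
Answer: -348351566/21121 + 2*I*√10 ≈ -16493.0 + 6.3246*I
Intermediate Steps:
d(Z) = -3*Z
y(c, E) = 2*I*√10 (y(c, E) = √(-40) = 2*I*√10)
(2913/(-21121) + (y(d(-1), -2) - 78*71)) - 10955 = (2913/(-21121) + (2*I*√10 - 78*71)) - 10955 = (2913*(-1/21121) + (2*I*√10 - 1*5538)) - 10955 = (-2913/21121 + (2*I*√10 - 5538)) - 10955 = (-2913/21121 + (-5538 + 2*I*√10)) - 10955 = (-116971011/21121 + 2*I*√10) - 10955 = -348351566/21121 + 2*I*√10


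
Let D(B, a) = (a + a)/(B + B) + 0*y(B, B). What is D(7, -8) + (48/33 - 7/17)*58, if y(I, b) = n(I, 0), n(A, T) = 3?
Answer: 77674/1309 ≈ 59.338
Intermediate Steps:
y(I, b) = 3
D(B, a) = a/B (D(B, a) = (a + a)/(B + B) + 0*3 = (2*a)/((2*B)) + 0 = (2*a)*(1/(2*B)) + 0 = a/B + 0 = a/B)
D(7, -8) + (48/33 - 7/17)*58 = -8/7 + (48/33 - 7/17)*58 = -8*⅐ + (48*(1/33) - 7*1/17)*58 = -8/7 + (16/11 - 7/17)*58 = -8/7 + (195/187)*58 = -8/7 + 11310/187 = 77674/1309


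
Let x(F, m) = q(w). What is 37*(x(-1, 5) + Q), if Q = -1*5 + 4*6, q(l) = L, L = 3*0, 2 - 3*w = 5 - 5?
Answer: 703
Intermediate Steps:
w = 2/3 (w = 2/3 - (5 - 5)/3 = 2/3 - 1/3*0 = 2/3 + 0 = 2/3 ≈ 0.66667)
L = 0
q(l) = 0
x(F, m) = 0
Q = 19 (Q = -5 + 24 = 19)
37*(x(-1, 5) + Q) = 37*(0 + 19) = 37*19 = 703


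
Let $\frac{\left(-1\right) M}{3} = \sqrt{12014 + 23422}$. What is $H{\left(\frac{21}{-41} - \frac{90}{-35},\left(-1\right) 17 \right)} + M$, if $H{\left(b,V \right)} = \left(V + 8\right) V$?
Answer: $153 - 6 \sqrt{8859} \approx -411.73$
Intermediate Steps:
$H{\left(b,V \right)} = V \left(8 + V\right)$ ($H{\left(b,V \right)} = \left(8 + V\right) V = V \left(8 + V\right)$)
$M = - 6 \sqrt{8859}$ ($M = - 3 \sqrt{12014 + 23422} = - 3 \sqrt{35436} = - 3 \cdot 2 \sqrt{8859} = - 6 \sqrt{8859} \approx -564.73$)
$H{\left(\frac{21}{-41} - \frac{90}{-35},\left(-1\right) 17 \right)} + M = \left(-1\right) 17 \left(8 - 17\right) - 6 \sqrt{8859} = - 17 \left(8 - 17\right) - 6 \sqrt{8859} = \left(-17\right) \left(-9\right) - 6 \sqrt{8859} = 153 - 6 \sqrt{8859}$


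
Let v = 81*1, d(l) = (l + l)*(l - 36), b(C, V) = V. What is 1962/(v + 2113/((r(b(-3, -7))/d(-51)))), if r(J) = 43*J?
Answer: -65618/2080709 ≈ -0.031536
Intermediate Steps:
d(l) = 2*l*(-36 + l) (d(l) = (2*l)*(-36 + l) = 2*l*(-36 + l))
v = 81
1962/(v + 2113/((r(b(-3, -7))/d(-51)))) = 1962/(81 + 2113/(((43*(-7))/((2*(-51)*(-36 - 51)))))) = 1962/(81 + 2113/((-301/(2*(-51)*(-87))))) = 1962/(81 + 2113/((-301/8874))) = 1962/(81 + 2113/((-301*1/8874))) = 1962/(81 + 2113/(-301/8874)) = 1962/(81 + 2113*(-8874/301)) = 1962/(81 - 18750762/301) = 1962/(-18726381/301) = 1962*(-301/18726381) = -65618/2080709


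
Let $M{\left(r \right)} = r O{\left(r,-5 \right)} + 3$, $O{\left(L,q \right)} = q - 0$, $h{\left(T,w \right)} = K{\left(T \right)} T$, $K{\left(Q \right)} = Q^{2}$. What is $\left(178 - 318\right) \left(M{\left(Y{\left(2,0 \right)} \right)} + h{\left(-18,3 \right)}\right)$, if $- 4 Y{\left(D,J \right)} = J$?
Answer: $816060$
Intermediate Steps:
$Y{\left(D,J \right)} = - \frac{J}{4}$
$h{\left(T,w \right)} = T^{3}$ ($h{\left(T,w \right)} = T^{2} T = T^{3}$)
$O{\left(L,q \right)} = q$ ($O{\left(L,q \right)} = q + 0 = q$)
$M{\left(r \right)} = 3 - 5 r$ ($M{\left(r \right)} = r \left(-5\right) + 3 = - 5 r + 3 = 3 - 5 r$)
$\left(178 - 318\right) \left(M{\left(Y{\left(2,0 \right)} \right)} + h{\left(-18,3 \right)}\right) = \left(178 - 318\right) \left(\left(3 - 5 \left(\left(- \frac{1}{4}\right) 0\right)\right) + \left(-18\right)^{3}\right) = - 140 \left(\left(3 - 0\right) - 5832\right) = - 140 \left(\left(3 + 0\right) - 5832\right) = - 140 \left(3 - 5832\right) = \left(-140\right) \left(-5829\right) = 816060$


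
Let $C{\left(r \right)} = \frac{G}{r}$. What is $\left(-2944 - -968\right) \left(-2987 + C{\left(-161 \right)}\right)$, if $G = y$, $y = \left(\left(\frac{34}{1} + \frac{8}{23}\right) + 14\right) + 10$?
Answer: $\frac{21858913128}{3703} \approx 5.903 \cdot 10^{6}$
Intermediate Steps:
$y = \frac{1342}{23}$ ($y = \left(\left(34 \cdot 1 + 8 \cdot \frac{1}{23}\right) + 14\right) + 10 = \left(\left(34 + \frac{8}{23}\right) + 14\right) + 10 = \left(\frac{790}{23} + 14\right) + 10 = \frac{1112}{23} + 10 = \frac{1342}{23} \approx 58.348$)
$G = \frac{1342}{23} \approx 58.348$
$C{\left(r \right)} = \frac{1342}{23 r}$
$\left(-2944 - -968\right) \left(-2987 + C{\left(-161 \right)}\right) = \left(-2944 - -968\right) \left(-2987 + \frac{1342}{23 \left(-161\right)}\right) = \left(-2944 + \left(-56 + 1024\right)\right) \left(-2987 + \frac{1342}{23} \left(- \frac{1}{161}\right)\right) = \left(-2944 + 968\right) \left(-2987 - \frac{1342}{3703}\right) = \left(-1976\right) \left(- \frac{11062203}{3703}\right) = \frac{21858913128}{3703}$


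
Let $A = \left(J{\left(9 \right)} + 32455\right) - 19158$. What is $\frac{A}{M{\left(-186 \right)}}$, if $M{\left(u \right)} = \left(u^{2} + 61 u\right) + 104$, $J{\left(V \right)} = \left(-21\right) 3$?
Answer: $\frac{6617}{11677} \approx 0.56667$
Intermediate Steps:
$J{\left(V \right)} = -63$
$M{\left(u \right)} = 104 + u^{2} + 61 u$
$A = 13234$ ($A = \left(-63 + 32455\right) - 19158 = 32392 - 19158 = 13234$)
$\frac{A}{M{\left(-186 \right)}} = \frac{13234}{104 + \left(-186\right)^{2} + 61 \left(-186\right)} = \frac{13234}{104 + 34596 - 11346} = \frac{13234}{23354} = 13234 \cdot \frac{1}{23354} = \frac{6617}{11677}$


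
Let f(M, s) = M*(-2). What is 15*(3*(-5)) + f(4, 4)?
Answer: -233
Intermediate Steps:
f(M, s) = -2*M
15*(3*(-5)) + f(4, 4) = 15*(3*(-5)) - 2*4 = 15*(-15) - 8 = -225 - 8 = -233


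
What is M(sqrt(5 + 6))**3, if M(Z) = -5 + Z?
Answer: -290 + 86*sqrt(11) ≈ -4.7703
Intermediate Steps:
M(sqrt(5 + 6))**3 = (-5 + sqrt(5 + 6))**3 = (-5 + sqrt(11))**3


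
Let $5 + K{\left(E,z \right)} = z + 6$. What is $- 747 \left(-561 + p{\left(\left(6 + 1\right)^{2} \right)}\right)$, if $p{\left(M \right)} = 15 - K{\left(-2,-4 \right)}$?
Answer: $405621$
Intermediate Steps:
$K{\left(E,z \right)} = 1 + z$ ($K{\left(E,z \right)} = -5 + \left(z + 6\right) = -5 + \left(6 + z\right) = 1 + z$)
$p{\left(M \right)} = 18$ ($p{\left(M \right)} = 15 - \left(1 - 4\right) = 15 - -3 = 15 + 3 = 18$)
$- 747 \left(-561 + p{\left(\left(6 + 1\right)^{2} \right)}\right) = - 747 \left(-561 + 18\right) = \left(-747\right) \left(-543\right) = 405621$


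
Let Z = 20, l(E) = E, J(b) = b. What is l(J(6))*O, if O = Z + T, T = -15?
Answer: 30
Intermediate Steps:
O = 5 (O = 20 - 15 = 5)
l(J(6))*O = 6*5 = 30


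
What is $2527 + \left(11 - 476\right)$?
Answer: $2062$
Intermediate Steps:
$2527 + \left(11 - 476\right) = 2527 - 465 = 2062$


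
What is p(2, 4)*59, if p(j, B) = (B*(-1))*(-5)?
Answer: 1180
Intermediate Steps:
p(j, B) = 5*B (p(j, B) = -B*(-5) = 5*B)
p(2, 4)*59 = (5*4)*59 = 20*59 = 1180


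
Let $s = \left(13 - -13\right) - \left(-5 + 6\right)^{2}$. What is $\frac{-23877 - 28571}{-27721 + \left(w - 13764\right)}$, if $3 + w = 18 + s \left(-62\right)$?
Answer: $\frac{13112}{10755} \approx 1.2192$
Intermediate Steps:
$s = 25$ ($s = \left(13 + 13\right) - 1^{2} = 26 - 1 = 25$)
$w = -1535$ ($w = -3 + \left(18 + 25 \left(-62\right)\right) = -3 + \left(18 - 1550\right) = -3 - 1532 = -1535$)
$\frac{-23877 - 28571}{-27721 + \left(w - 13764\right)} = \frac{-23877 - 28571}{-27721 - 15299} = - \frac{52448}{-27721 - 15299} = - \frac{52448}{-43020} = \left(-52448\right) \left(- \frac{1}{43020}\right) = \frac{13112}{10755}$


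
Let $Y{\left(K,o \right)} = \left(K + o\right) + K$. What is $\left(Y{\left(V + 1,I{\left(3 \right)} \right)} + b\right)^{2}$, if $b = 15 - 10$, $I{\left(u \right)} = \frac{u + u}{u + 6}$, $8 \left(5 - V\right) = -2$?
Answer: $\frac{11881}{36} \approx 330.03$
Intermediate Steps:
$V = \frac{21}{4}$ ($V = 5 - - \frac{1}{4} = 5 + \frac{1}{4} = \frac{21}{4} \approx 5.25$)
$I{\left(u \right)} = \frac{2 u}{6 + u}$
$b = 5$ ($b = 15 - 10 = 5$)
$Y{\left(K,o \right)} = o + 2 K$
$\left(Y{\left(V + 1,I{\left(3 \right)} \right)} + b\right)^{2} = \left(\left(2 \cdot 3 \frac{1}{6 + 3} + 2 \left(\frac{21}{4} + 1\right)\right) + 5\right)^{2} = \left(\left(2 \cdot 3 \cdot \frac{1}{9} + 2 \cdot \frac{25}{4}\right) + 5\right)^{2} = \left(\left(2 \cdot 3 \cdot \frac{1}{9} + \frac{25}{2}\right) + 5\right)^{2} = \left(\left(\frac{2}{3} + \frac{25}{2}\right) + 5\right)^{2} = \left(\frac{79}{6} + 5\right)^{2} = \left(\frac{109}{6}\right)^{2} = \frac{11881}{36}$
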